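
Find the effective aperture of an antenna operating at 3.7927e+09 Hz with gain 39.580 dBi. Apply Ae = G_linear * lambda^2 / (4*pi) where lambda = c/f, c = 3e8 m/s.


lambda = c / f = 3.0000e+08 / 3.7927e+09 = 0.07909932 m
G_linear = 10^(39.580/10) = 9078.205
Ae = G_linear * lambda^2 / (4*pi) = 9078.205 * 0.07909932^2 / (4*pi) = 4.520 m^2

4.520 m^2


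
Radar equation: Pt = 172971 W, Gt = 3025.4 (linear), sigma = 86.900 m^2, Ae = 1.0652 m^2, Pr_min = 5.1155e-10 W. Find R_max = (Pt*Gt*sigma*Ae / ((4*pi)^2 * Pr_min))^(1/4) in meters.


R^4 = 172971*3025.4*86.900*1.0652 / ((4*pi)^2 * 5.1155e-10) = 5.996519e+17
R_max = 5.996519e+17^0.25 = 27828 m

27828 m


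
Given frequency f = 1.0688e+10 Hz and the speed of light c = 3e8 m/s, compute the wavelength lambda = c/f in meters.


lambda = c / f = 3.0000e+08 / 1.0688e+10 = 0.02807 m

0.02807 m


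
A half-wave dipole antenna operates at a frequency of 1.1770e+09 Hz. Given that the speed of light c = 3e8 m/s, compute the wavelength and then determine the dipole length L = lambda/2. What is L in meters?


lambda = c / f = 3.0000e+08 / 1.1770e+09 = 0.2548853 m
L = lambda / 2 = 0.2548853 / 2 = 0.1274 m

0.1274 m


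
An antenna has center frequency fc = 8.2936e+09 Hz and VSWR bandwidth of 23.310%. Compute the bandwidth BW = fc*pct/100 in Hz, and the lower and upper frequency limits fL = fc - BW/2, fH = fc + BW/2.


BW = 8.2936e+09 * 23.310/100 = 1.933238e+09 Hz
fL = 8.2936e+09 - 1.933238e+09/2 = 7.327e+09 Hz
fH = 8.2936e+09 + 1.933238e+09/2 = 9.260e+09 Hz

BW=1.933e+09 Hz, fL=7.327e+09 Hz, fH=9.260e+09 Hz


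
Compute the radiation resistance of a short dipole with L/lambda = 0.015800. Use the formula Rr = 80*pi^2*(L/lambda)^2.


Rr = 80 * pi^2 * (0.015800)^2 = 80 * 9.869604 * 2.496400e-04 = 0.1971 ohm

0.1971 ohm


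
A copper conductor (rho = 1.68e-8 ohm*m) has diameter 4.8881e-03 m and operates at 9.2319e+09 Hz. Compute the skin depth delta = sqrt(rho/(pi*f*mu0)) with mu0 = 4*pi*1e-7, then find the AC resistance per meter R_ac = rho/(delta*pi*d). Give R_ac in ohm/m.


delta = sqrt(1.68e-8 / (pi * 9.2319e+09 * 4*pi*1e-7)) = 6.789366e-07 m
R_ac = 1.68e-8 / (6.789366e-07 * pi * 4.8881e-03) = 1.611 ohm/m

1.611 ohm/m


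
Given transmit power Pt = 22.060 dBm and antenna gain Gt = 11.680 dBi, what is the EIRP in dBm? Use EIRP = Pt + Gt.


EIRP = Pt + Gt = 22.060 + 11.680 = 33.74 dBm

33.74 dBm


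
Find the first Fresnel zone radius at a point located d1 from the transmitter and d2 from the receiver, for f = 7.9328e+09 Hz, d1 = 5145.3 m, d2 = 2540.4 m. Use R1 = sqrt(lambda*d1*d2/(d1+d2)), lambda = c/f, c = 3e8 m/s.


lambda = c / f = 3.0000e+08 / 7.9328e+09 = 0.03781767 m
R1 = sqrt(0.03781767 * 5145.3 * 2540.4 / (5145.3 + 2540.4)) = 8.020 m

8.020 m


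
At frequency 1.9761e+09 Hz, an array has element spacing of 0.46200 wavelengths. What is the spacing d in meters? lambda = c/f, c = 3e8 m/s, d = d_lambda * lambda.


lambda = c / f = 3.0000e+08 / 1.9761e+09 = 0.1518142 m
d = 0.46200 * 0.1518142 = 0.07014 m

0.07014 m


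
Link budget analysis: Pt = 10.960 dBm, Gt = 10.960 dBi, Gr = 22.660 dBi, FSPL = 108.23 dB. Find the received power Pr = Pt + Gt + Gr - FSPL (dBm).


Pr = 10.960 + 10.960 + 22.660 - 108.23 = -63.65 dBm

-63.65 dBm


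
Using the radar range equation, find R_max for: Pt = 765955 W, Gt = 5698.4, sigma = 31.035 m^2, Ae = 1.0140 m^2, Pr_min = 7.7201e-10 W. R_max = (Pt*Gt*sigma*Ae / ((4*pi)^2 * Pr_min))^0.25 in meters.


R^4 = 765955*5698.4*31.035*1.0140 / ((4*pi)^2 * 7.7201e-10) = 1.126687e+18
R_max = 1.126687e+18^0.25 = 32580 m

32580 m


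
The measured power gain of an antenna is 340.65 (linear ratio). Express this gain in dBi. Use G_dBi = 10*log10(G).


G_dBi = 10 * log10(340.65) = 25.32 dBi

25.32 dBi


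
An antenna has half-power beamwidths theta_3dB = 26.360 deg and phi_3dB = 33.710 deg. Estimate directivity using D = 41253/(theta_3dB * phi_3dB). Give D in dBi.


D_linear = 41253 / (26.360 * 33.710) = 46.42494
D_dBi = 10 * log10(46.42494) = 16.67 dBi

16.67 dBi


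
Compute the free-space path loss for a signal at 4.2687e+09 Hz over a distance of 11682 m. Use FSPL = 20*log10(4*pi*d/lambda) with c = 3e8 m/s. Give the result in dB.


lambda = c / f = 3.0000e+08 / 4.2687e+09 = 0.07027901 m
FSPL = 20 * log10(4*pi*11682/0.07027901) = 126.4 dB

126.4 dB


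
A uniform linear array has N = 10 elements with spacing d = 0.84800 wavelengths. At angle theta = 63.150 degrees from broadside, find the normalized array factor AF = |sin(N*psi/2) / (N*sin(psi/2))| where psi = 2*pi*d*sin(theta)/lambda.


psi = 2*pi*0.84800*sin(63.150 deg) = 4.753725 rad
AF = |sin(10*4.753725/2) / (10*sin(4.753725/2))| = 0.1414

0.1414


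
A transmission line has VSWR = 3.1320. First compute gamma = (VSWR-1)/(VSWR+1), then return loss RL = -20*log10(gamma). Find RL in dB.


gamma = (3.1320 - 1) / (3.1320 + 1) = 0.5159729
RL = -20 * log10(0.5159729) = 5.747 dB

5.747 dB


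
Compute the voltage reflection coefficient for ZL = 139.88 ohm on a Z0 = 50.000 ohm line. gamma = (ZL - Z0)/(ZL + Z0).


gamma = (139.88 - 50.000) / (139.88 + 50.000) = 0.4734

0.4734


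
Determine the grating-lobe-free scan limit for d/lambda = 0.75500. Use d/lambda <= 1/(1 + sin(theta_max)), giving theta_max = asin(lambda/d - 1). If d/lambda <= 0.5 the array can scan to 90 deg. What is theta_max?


lambda/d - 1 = 1/0.75500 - 1 = 0.3245033
theta_max = asin(0.3245033) = 18.94 deg

18.94 deg


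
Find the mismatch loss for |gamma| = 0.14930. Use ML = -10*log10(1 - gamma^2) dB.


ML = -10 * log10(1 - 0.14930^2) = -10 * log10(0.97770951) = 0.09790 dB

0.09790 dB


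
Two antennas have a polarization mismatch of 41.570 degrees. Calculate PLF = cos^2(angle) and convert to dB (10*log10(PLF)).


PLF_linear = cos^2(41.570 deg) = 0.5597219
PLF_dB = 10 * log10(0.5597219) = -2.520 dB

-2.520 dB


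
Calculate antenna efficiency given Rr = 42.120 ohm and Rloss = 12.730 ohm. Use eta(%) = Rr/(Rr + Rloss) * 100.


eta = 42.120 / (42.120 + 12.730) * 100 = 76.79%

76.79%


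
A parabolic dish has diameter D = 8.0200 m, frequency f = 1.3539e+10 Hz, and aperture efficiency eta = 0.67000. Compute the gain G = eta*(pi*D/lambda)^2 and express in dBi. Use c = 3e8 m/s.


lambda = c / f = 3.0000e+08 / 1.3539e+10 = 0.02215821 m
G_linear = 0.67000 * (pi * 8.0200 / 0.02215821)^2 = 866271.3
G_dBi = 10 * log10(866271.3) = 59.38 dBi

59.38 dBi


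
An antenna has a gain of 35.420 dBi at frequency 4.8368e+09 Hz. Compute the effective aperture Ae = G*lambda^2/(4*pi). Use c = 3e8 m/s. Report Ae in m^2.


lambda = c / f = 3.0000e+08 / 4.8368e+09 = 0.06202448 m
G_linear = 10^(35.420/10) = 3483.373
Ae = G_linear * lambda^2 / (4*pi) = 3483.373 * 0.06202448^2 / (4*pi) = 1.066 m^2

1.066 m^2


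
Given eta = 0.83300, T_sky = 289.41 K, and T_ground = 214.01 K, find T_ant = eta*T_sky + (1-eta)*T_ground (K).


T_ant = 0.83300 * 289.41 + (1 - 0.83300) * 214.01 = 276.8 K

276.8 K


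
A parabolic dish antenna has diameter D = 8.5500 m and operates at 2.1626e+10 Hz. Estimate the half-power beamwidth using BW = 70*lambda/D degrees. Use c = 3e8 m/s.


lambda = c / f = 3.0000e+08 / 2.1626e+10 = 0.01387219 m
BW = 70 * 0.01387219 / 8.5500 = 0.1136 deg

0.1136 deg


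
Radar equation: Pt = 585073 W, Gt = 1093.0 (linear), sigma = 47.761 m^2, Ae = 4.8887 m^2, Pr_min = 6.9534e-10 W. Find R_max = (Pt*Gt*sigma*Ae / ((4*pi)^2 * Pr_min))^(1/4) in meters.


R^4 = 585073*1093.0*47.761*4.8887 / ((4*pi)^2 * 6.9534e-10) = 1.359816e+18
R_max = 1.359816e+18^0.25 = 34148 m

34148 m


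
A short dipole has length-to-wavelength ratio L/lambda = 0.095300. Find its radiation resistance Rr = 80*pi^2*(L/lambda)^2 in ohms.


Rr = 80 * pi^2 * (0.095300)^2 = 80 * 9.869604 * 9.082090e-03 = 7.171 ohm

7.171 ohm


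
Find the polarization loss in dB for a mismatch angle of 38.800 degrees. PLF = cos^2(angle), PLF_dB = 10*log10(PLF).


PLF_linear = cos^2(38.800 deg) = 0.6073677
PLF_dB = 10 * log10(0.6073677) = -2.165 dB

-2.165 dB


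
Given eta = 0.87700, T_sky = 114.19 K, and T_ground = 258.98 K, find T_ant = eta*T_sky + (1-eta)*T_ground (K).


T_ant = 0.87700 * 114.19 + (1 - 0.87700) * 258.98 = 132.0 K

132.0 K


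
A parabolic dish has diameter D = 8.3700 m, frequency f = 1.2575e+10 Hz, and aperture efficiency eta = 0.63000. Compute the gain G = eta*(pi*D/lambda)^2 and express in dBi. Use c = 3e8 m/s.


lambda = c / f = 3.0000e+08 / 1.2575e+10 = 0.02385686 m
G_linear = 0.63000 * (pi * 8.3700 / 0.02385686)^2 = 765358.0
G_dBi = 10 * log10(765358.0) = 58.84 dBi

58.84 dBi


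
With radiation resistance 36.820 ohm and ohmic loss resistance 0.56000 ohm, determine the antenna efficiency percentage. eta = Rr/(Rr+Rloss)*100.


eta = 36.820 / (36.820 + 0.56000) * 100 = 98.50%

98.50%


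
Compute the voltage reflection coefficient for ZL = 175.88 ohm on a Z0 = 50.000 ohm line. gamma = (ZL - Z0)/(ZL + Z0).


gamma = (175.88 - 50.000) / (175.88 + 50.000) = 0.5573

0.5573


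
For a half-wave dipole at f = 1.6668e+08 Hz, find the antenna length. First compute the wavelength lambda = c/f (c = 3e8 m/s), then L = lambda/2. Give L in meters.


lambda = c / f = 3.0000e+08 / 1.6668e+08 = 1.799856 m
L = lambda / 2 = 1.799856 / 2 = 0.8999 m

0.8999 m


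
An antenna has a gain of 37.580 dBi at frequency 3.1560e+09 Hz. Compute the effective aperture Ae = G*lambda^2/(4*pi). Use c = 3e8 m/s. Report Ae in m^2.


lambda = c / f = 3.0000e+08 / 3.1560e+09 = 0.09505703 m
G_linear = 10^(37.580/10) = 5727.960
Ae = G_linear * lambda^2 / (4*pi) = 5727.960 * 0.09505703^2 / (4*pi) = 4.119 m^2

4.119 m^2


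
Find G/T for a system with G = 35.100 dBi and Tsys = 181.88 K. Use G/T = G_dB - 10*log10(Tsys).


G/T = 35.100 - 10*log10(181.88) = 35.100 - 22.59785 = 12.50 dB/K

12.50 dB/K


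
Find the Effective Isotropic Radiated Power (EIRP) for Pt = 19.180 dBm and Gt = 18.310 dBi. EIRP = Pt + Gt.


EIRP = Pt + Gt = 19.180 + 18.310 = 37.49 dBm

37.49 dBm


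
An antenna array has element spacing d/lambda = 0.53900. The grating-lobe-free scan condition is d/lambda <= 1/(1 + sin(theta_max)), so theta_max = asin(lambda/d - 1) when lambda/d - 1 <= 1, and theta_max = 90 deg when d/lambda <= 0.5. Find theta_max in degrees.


lambda/d - 1 = 1/0.53900 - 1 = 0.8552876
theta_max = asin(0.8552876) = 58.79 deg

58.79 deg


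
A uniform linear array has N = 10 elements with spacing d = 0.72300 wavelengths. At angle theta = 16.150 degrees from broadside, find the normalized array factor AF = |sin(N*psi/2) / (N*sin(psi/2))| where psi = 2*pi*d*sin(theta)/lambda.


psi = 2*pi*0.72300*sin(16.150 deg) = 1.263578 rad
AF = |sin(10*1.263578/2) / (10*sin(1.263578/2))| = 5.875e-03

5.875e-03


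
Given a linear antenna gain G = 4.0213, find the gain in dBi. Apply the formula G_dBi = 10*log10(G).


G_dBi = 10 * log10(4.0213) = 6.044 dBi

6.044 dBi


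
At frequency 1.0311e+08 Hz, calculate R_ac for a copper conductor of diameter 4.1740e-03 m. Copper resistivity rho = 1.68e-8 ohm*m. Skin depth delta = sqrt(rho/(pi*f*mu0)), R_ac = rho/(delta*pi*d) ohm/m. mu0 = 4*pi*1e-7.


delta = sqrt(1.68e-8 / (pi * 1.0311e+08 * 4*pi*1e-7)) = 6.424279e-06 m
R_ac = 1.68e-8 / (6.424279e-06 * pi * 4.1740e-03) = 0.1994 ohm/m

0.1994 ohm/m


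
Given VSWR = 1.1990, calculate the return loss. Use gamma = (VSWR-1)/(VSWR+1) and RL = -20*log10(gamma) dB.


gamma = (1.1990 - 1) / (1.1990 + 1) = 0.09049568
RL = -20 * log10(0.09049568) = 20.87 dB

20.87 dB


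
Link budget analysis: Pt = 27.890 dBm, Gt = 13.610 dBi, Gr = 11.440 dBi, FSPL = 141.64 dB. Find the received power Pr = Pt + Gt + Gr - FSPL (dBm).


Pr = 27.890 + 13.610 + 11.440 - 141.64 = -88.70 dBm

-88.70 dBm


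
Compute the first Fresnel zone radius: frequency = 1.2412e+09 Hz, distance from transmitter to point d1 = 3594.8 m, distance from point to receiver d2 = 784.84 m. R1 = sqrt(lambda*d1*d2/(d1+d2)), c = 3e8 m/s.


lambda = c / f = 3.0000e+08 / 1.2412e+09 = 0.2417016 m
R1 = sqrt(0.2417016 * 3594.8 * 784.84 / (3594.8 + 784.84)) = 12.48 m

12.48 m


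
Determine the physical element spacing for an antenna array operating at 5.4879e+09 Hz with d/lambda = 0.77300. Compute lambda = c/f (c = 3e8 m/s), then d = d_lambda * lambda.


lambda = c / f = 3.0000e+08 / 5.4879e+09 = 0.05466572 m
d = 0.77300 * 0.05466572 = 0.04226 m

0.04226 m


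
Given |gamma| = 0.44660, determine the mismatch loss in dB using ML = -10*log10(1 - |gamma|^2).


ML = -10 * log10(1 - 0.44660^2) = -10 * log10(0.80054844) = 0.9661 dB

0.9661 dB


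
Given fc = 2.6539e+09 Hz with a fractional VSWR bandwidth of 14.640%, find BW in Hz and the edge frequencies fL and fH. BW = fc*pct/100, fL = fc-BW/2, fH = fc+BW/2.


BW = 2.6539e+09 * 14.640/100 = 3.885310e+08 Hz
fL = 2.6539e+09 - 3.885310e+08/2 = 2.460e+09 Hz
fH = 2.6539e+09 + 3.885310e+08/2 = 2.848e+09 Hz

BW=3.885e+08 Hz, fL=2.460e+09 Hz, fH=2.848e+09 Hz


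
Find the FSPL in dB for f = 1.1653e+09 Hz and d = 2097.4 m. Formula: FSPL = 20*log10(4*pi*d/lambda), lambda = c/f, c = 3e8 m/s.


lambda = c / f = 3.0000e+08 / 1.1653e+09 = 0.2574444 m
FSPL = 20 * log10(4*pi*2097.4/0.2574444) = 100.2 dB

100.2 dB


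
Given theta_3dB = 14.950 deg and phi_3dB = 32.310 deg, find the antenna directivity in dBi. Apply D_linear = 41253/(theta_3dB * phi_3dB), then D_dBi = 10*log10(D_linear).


D_linear = 41253 / (14.950 * 32.310) = 85.40384
D_dBi = 10 * log10(85.40384) = 19.31 dBi

19.31 dBi


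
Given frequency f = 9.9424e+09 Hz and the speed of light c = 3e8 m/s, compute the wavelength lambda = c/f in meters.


lambda = c / f = 3.0000e+08 / 9.9424e+09 = 0.03017 m

0.03017 m


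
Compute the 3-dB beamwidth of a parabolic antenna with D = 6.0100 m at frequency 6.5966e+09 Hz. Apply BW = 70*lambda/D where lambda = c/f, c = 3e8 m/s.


lambda = c / f = 3.0000e+08 / 6.5966e+09 = 0.04547797 m
BW = 70 * 0.04547797 / 6.0100 = 0.5297 deg

0.5297 deg


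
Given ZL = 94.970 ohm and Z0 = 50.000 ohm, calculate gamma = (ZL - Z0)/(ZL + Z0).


gamma = (94.970 - 50.000) / (94.970 + 50.000) = 0.3102

0.3102


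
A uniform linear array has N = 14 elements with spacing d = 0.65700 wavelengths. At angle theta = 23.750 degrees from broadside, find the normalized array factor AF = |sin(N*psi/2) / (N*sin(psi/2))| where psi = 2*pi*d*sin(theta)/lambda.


psi = 2*pi*0.65700*sin(23.750 deg) = 1.662560 rad
AF = |sin(14*1.662560/2) / (14*sin(1.662560/2))| = 0.07741

0.07741


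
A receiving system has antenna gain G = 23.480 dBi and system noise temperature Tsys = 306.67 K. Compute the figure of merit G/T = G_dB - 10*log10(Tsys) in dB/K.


G/T = 23.480 - 10*log10(306.67) = 23.480 - 24.86671 = -1.387 dB/K

-1.387 dB/K


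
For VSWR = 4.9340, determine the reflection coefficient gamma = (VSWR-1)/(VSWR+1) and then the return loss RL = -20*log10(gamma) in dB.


gamma = (4.9340 - 1) / (4.9340 + 1) = 0.6629592
RL = -20 * log10(0.6629592) = 3.570 dB

3.570 dB


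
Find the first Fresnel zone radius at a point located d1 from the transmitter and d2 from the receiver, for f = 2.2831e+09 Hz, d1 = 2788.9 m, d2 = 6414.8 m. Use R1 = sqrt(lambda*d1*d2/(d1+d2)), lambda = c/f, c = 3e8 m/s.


lambda = c / f = 3.0000e+08 / 2.2831e+09 = 0.1314003 m
R1 = sqrt(0.1314003 * 2788.9 * 6414.8 / (2788.9 + 6414.8)) = 15.98 m

15.98 m


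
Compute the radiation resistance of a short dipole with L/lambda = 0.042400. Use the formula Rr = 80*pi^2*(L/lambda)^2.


Rr = 80 * pi^2 * (0.042400)^2 = 80 * 9.869604 * 1.797760e-03 = 1.419 ohm

1.419 ohm


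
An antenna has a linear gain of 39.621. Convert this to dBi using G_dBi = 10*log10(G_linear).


G_dBi = 10 * log10(39.621) = 15.98 dBi

15.98 dBi


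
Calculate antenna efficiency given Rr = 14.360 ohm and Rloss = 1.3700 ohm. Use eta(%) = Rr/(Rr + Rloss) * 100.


eta = 14.360 / (14.360 + 1.3700) * 100 = 91.29%

91.29%


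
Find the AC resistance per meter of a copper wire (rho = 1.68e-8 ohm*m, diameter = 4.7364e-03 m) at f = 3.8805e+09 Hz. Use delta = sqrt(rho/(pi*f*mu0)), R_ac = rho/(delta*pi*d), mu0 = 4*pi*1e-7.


delta = sqrt(1.68e-8 / (pi * 3.8805e+09 * 4*pi*1e-7)) = 1.047203e-06 m
R_ac = 1.68e-8 / (1.047203e-06 * pi * 4.7364e-03) = 1.078 ohm/m

1.078 ohm/m


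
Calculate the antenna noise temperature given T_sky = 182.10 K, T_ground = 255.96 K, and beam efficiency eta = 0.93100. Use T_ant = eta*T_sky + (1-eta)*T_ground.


T_ant = 0.93100 * 182.10 + (1 - 0.93100) * 255.96 = 187.2 K

187.2 K


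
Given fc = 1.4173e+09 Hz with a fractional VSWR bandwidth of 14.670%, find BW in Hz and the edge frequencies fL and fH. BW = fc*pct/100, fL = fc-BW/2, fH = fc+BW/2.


BW = 1.4173e+09 * 14.670/100 = 2.079179e+08 Hz
fL = 1.4173e+09 - 2.079179e+08/2 = 1.313e+09 Hz
fH = 1.4173e+09 + 2.079179e+08/2 = 1.521e+09 Hz

BW=2.079e+08 Hz, fL=1.313e+09 Hz, fH=1.521e+09 Hz


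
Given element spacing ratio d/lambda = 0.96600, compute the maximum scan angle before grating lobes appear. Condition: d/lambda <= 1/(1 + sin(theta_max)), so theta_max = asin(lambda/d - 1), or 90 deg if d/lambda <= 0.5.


lambda/d - 1 = 1/0.96600 - 1 = 0.03519669
theta_max = asin(0.03519669) = 2.017 deg

2.017 deg


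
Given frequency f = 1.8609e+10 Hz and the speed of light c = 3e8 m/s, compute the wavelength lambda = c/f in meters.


lambda = c / f = 3.0000e+08 / 1.8609e+10 = 0.01612 m

0.01612 m


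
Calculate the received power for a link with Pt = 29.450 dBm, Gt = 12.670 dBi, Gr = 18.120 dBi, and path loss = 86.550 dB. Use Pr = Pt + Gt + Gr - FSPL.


Pr = 29.450 + 12.670 + 18.120 - 86.550 = -26.31 dBm

-26.31 dBm


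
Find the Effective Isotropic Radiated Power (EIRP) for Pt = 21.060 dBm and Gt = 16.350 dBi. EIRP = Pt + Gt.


EIRP = Pt + Gt = 21.060 + 16.350 = 37.41 dBm

37.41 dBm


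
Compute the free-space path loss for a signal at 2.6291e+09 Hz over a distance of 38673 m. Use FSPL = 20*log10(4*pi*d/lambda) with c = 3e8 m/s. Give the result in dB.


lambda = c / f = 3.0000e+08 / 2.6291e+09 = 0.1141075 m
FSPL = 20 * log10(4*pi*38673/0.1141075) = 132.6 dB

132.6 dB


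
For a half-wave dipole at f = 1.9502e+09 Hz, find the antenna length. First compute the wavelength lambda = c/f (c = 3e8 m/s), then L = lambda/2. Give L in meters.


lambda = c / f = 3.0000e+08 / 1.9502e+09 = 0.1538304 m
L = lambda / 2 = 0.1538304 / 2 = 0.07692 m

0.07692 m


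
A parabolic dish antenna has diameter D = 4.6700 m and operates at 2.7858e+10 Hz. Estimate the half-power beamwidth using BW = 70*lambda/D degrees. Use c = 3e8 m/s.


lambda = c / f = 3.0000e+08 / 2.7858e+10 = 0.01076890 m
BW = 70 * 0.01076890 / 4.6700 = 0.1614 deg

0.1614 deg


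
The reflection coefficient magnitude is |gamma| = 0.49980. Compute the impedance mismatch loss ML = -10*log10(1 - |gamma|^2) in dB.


ML = -10 * log10(1 - 0.49980^2) = -10 * log10(0.75019996) = 1.248 dB

1.248 dB


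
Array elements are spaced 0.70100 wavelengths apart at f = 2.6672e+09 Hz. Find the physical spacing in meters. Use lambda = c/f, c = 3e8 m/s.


lambda = c / f = 3.0000e+08 / 2.6672e+09 = 0.1124775 m
d = 0.70100 * 0.1124775 = 0.07885 m

0.07885 m


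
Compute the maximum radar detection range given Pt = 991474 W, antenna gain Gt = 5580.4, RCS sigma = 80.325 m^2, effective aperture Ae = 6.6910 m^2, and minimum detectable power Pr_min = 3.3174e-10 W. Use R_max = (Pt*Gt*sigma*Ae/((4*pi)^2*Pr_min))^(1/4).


R^4 = 991474*5580.4*80.325*6.6910 / ((4*pi)^2 * 3.3174e-10) = 5.676372e+19
R_max = 5.676372e+19^0.25 = 86800 m

86800 m


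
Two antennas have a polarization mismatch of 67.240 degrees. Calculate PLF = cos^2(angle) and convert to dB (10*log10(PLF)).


PLF_linear = cos^2(67.240 deg) = 0.1496699
PLF_dB = 10 * log10(0.1496699) = -8.249 dB

-8.249 dB


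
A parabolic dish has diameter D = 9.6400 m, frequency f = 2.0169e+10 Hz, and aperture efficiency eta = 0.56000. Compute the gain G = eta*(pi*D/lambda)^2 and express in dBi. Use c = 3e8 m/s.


lambda = c / f = 3.0000e+08 / 2.0169e+10 = 0.01487431 m
G_linear = 0.56000 * (pi * 9.6400 / 0.01487431)^2 = 2.321497e+06
G_dBi = 10 * log10(2.321497e+06) = 63.66 dBi

63.66 dBi


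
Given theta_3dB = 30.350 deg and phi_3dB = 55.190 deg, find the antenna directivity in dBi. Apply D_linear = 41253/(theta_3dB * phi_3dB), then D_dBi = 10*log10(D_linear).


D_linear = 41253 / (30.350 * 55.190) = 24.62841
D_dBi = 10 * log10(24.62841) = 13.91 dBi

13.91 dBi


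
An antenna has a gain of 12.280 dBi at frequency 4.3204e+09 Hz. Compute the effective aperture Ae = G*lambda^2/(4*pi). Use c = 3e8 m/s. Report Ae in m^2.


lambda = c / f = 3.0000e+08 / 4.3204e+09 = 0.06943801 m
G_linear = 10^(12.280/10) = 16.90441
Ae = G_linear * lambda^2 / (4*pi) = 16.90441 * 0.06943801^2 / (4*pi) = 6.486e-03 m^2

6.486e-03 m^2


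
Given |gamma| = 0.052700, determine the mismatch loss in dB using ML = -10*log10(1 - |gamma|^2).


ML = -10 * log10(1 - 0.052700^2) = -10 * log10(0.99722271) = 0.01208 dB

0.01208 dB


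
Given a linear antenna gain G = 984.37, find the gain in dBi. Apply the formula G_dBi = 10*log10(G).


G_dBi = 10 * log10(984.37) = 29.93 dBi

29.93 dBi


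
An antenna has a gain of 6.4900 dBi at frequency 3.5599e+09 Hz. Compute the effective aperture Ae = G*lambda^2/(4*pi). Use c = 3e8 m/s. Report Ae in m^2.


lambda = c / f = 3.0000e+08 / 3.5599e+09 = 0.08427203 m
G_linear = 10^(6.4900/10) = 4.456562
Ae = G_linear * lambda^2 / (4*pi) = 4.456562 * 0.08427203^2 / (4*pi) = 2.519e-03 m^2

2.519e-03 m^2


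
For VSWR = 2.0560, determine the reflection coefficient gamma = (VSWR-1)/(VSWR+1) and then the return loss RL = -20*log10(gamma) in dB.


gamma = (2.0560 - 1) / (2.0560 + 1) = 0.3455497
RL = -20 * log10(0.3455497) = 9.230 dB

9.230 dB


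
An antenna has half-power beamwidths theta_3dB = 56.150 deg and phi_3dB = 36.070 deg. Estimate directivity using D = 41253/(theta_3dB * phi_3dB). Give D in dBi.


D_linear = 41253 / (56.150 * 36.070) = 20.36853
D_dBi = 10 * log10(20.36853) = 13.09 dBi

13.09 dBi


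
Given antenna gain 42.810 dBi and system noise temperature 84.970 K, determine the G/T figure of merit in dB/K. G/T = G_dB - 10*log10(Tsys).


G/T = 42.810 - 10*log10(84.970) = 42.810 - 19.29266 = 23.52 dB/K

23.52 dB/K


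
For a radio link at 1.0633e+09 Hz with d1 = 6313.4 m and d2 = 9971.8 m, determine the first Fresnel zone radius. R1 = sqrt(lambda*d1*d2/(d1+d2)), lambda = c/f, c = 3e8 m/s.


lambda = c / f = 3.0000e+08 / 1.0633e+09 = 0.2821405 m
R1 = sqrt(0.2821405 * 6313.4 * 9971.8 / (6313.4 + 9971.8)) = 33.03 m

33.03 m


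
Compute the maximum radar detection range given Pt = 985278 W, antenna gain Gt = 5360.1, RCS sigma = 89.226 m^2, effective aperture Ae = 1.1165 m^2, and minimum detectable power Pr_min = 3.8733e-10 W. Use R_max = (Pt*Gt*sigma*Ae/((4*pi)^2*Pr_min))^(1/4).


R^4 = 985278*5360.1*89.226*1.1165 / ((4*pi)^2 * 3.8733e-10) = 8.601634e+18
R_max = 8.601634e+18^0.25 = 54156 m

54156 m


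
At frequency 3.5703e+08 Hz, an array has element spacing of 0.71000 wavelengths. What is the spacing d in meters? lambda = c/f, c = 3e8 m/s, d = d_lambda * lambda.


lambda = c / f = 3.0000e+08 / 3.5703e+08 = 0.8402655 m
d = 0.71000 * 0.8402655 = 0.5966 m

0.5966 m


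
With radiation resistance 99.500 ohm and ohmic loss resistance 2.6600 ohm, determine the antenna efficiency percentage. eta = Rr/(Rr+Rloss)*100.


eta = 99.500 / (99.500 + 2.6600) * 100 = 97.40%

97.40%


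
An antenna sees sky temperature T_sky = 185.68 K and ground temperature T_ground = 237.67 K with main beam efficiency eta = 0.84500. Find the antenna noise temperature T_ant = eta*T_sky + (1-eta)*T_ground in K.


T_ant = 0.84500 * 185.68 + (1 - 0.84500) * 237.67 = 193.7 K

193.7 K


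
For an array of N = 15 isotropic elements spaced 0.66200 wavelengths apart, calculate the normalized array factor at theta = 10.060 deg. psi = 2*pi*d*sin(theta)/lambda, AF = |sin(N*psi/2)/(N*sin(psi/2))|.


psi = 2*pi*0.66200*sin(10.060 deg) = 0.7265734 rad
AF = |sin(15*0.7265734/2) / (15*sin(0.7265734/2))| = 0.1389

0.1389


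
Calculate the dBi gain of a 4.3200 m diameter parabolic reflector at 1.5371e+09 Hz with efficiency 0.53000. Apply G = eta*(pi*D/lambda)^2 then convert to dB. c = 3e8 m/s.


lambda = c / f = 3.0000e+08 / 1.5371e+09 = 0.1951727 m
G_linear = 0.53000 * (pi * 4.3200 / 0.1951727)^2 = 2562.742
G_dBi = 10 * log10(2562.742) = 34.09 dBi

34.09 dBi


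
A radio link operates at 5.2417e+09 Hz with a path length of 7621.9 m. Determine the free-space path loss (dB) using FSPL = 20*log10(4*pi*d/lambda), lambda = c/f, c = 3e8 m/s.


lambda = c / f = 3.0000e+08 / 5.2417e+09 = 0.05723334 m
FSPL = 20 * log10(4*pi*7621.9/0.05723334) = 124.5 dB

124.5 dB


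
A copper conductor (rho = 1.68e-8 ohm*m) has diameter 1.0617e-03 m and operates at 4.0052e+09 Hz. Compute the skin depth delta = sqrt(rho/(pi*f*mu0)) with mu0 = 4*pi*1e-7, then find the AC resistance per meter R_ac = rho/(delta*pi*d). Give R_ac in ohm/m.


delta = sqrt(1.68e-8 / (pi * 4.0052e+09 * 4*pi*1e-7)) = 1.030772e-06 m
R_ac = 1.68e-8 / (1.030772e-06 * pi * 1.0617e-03) = 4.886 ohm/m

4.886 ohm/m


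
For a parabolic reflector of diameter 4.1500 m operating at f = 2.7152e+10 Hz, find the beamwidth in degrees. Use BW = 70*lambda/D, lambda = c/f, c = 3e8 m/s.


lambda = c / f = 3.0000e+08 / 2.7152e+10 = 0.01104891 m
BW = 70 * 0.01104891 / 4.1500 = 0.1864 deg

0.1864 deg


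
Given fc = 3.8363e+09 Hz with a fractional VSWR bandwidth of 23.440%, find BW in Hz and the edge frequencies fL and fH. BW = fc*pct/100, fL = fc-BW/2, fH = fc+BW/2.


BW = 3.8363e+09 * 23.440/100 = 8.992287e+08 Hz
fL = 3.8363e+09 - 8.992287e+08/2 = 3.387e+09 Hz
fH = 3.8363e+09 + 8.992287e+08/2 = 4.286e+09 Hz

BW=8.992e+08 Hz, fL=3.387e+09 Hz, fH=4.286e+09 Hz


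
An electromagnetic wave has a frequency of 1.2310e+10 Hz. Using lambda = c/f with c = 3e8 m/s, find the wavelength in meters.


lambda = c / f = 3.0000e+08 / 1.2310e+10 = 0.02437 m

0.02437 m


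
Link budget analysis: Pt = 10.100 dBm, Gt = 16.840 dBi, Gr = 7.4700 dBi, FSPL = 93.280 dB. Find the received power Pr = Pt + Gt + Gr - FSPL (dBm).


Pr = 10.100 + 16.840 + 7.4700 - 93.280 = -58.87 dBm

-58.87 dBm


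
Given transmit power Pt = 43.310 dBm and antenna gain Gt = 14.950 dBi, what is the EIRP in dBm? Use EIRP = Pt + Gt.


EIRP = Pt + Gt = 43.310 + 14.950 = 58.26 dBm

58.26 dBm


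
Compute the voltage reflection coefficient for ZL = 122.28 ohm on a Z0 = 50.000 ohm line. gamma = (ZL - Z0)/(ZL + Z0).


gamma = (122.28 - 50.000) / (122.28 + 50.000) = 0.4195

0.4195


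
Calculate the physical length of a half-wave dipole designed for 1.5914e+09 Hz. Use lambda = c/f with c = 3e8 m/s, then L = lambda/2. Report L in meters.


lambda = c / f = 3.0000e+08 / 1.5914e+09 = 0.1885133 m
L = lambda / 2 = 0.1885133 / 2 = 0.09426 m

0.09426 m


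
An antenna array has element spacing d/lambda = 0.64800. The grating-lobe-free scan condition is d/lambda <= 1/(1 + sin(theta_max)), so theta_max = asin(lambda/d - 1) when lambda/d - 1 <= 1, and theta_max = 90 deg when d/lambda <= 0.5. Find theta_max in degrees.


lambda/d - 1 = 1/0.64800 - 1 = 0.5432099
theta_max = asin(0.5432099) = 32.90 deg

32.90 deg


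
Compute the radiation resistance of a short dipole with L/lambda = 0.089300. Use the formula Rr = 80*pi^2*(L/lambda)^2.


Rr = 80 * pi^2 * (0.089300)^2 = 80 * 9.869604 * 7.974490e-03 = 6.296 ohm

6.296 ohm


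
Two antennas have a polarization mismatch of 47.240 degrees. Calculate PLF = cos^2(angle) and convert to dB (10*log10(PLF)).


PLF_linear = cos^2(47.240 deg) = 0.4609444
PLF_dB = 10 * log10(0.4609444) = -3.364 dB

-3.364 dB


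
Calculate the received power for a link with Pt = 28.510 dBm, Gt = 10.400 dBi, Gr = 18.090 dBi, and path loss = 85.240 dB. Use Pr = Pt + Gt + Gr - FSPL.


Pr = 28.510 + 10.400 + 18.090 - 85.240 = -28.24 dBm

-28.24 dBm


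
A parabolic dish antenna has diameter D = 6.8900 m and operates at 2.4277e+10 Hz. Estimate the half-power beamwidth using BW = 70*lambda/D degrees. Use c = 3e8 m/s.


lambda = c / f = 3.0000e+08 / 2.4277e+10 = 0.01235738 m
BW = 70 * 0.01235738 / 6.8900 = 0.1255 deg

0.1255 deg


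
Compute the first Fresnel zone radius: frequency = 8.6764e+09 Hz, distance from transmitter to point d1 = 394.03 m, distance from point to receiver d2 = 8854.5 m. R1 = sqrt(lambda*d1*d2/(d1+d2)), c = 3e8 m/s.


lambda = c / f = 3.0000e+08 / 8.6764e+09 = 0.03457655 m
R1 = sqrt(0.03457655 * 394.03 * 8854.5 / (394.03 + 8854.5)) = 3.612 m

3.612 m


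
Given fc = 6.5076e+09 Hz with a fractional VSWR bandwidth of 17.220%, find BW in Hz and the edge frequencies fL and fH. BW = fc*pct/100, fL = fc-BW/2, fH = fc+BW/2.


BW = 6.5076e+09 * 17.220/100 = 1.120609e+09 Hz
fL = 6.5076e+09 - 1.120609e+09/2 = 5.947e+09 Hz
fH = 6.5076e+09 + 1.120609e+09/2 = 7.068e+09 Hz

BW=1.121e+09 Hz, fL=5.947e+09 Hz, fH=7.068e+09 Hz


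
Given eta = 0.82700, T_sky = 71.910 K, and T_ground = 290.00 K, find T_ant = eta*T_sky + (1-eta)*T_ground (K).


T_ant = 0.82700 * 71.910 + (1 - 0.82700) * 290.00 = 109.6 K

109.6 K


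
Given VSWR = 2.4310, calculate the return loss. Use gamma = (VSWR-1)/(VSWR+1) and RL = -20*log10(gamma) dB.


gamma = (2.4310 - 1) / (2.4310 + 1) = 0.4170796
RL = -20 * log10(0.4170796) = 7.596 dB

7.596 dB


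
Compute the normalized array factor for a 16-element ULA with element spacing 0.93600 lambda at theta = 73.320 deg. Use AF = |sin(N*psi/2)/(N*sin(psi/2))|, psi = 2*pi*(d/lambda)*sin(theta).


psi = 2*pi*0.93600*sin(73.320 deg) = 5.633603 rad
AF = |sin(16*5.633603/2) / (16*sin(5.633603/2))| = 0.1733

0.1733


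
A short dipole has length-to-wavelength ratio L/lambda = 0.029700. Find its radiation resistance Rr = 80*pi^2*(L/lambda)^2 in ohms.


Rr = 80 * pi^2 * (0.029700)^2 = 80 * 9.869604 * 8.820900e-04 = 0.6965 ohm

0.6965 ohm


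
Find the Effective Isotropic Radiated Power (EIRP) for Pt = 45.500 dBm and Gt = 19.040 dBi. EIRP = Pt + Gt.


EIRP = Pt + Gt = 45.500 + 19.040 = 64.54 dBm

64.54 dBm


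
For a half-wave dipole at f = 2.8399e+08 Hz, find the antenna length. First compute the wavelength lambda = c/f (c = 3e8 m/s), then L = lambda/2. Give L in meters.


lambda = c / f = 3.0000e+08 / 2.8399e+08 = 1.056375 m
L = lambda / 2 = 1.056375 / 2 = 0.5282 m

0.5282 m


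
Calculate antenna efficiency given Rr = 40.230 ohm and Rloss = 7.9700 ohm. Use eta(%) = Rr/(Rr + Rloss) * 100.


eta = 40.230 / (40.230 + 7.9700) * 100 = 83.46%

83.46%


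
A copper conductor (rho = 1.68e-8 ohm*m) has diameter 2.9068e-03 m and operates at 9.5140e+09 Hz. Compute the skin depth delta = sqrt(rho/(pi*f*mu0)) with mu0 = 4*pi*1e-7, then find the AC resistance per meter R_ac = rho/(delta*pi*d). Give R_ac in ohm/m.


delta = sqrt(1.68e-8 / (pi * 9.5140e+09 * 4*pi*1e-7)) = 6.687953e-07 m
R_ac = 1.68e-8 / (6.687953e-07 * pi * 2.9068e-03) = 2.751 ohm/m

2.751 ohm/m


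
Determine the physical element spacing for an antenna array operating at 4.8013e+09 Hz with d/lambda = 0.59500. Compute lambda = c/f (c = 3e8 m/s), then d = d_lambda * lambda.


lambda = c / f = 3.0000e+08 / 4.8013e+09 = 0.06248308 m
d = 0.59500 * 0.06248308 = 0.03718 m

0.03718 m


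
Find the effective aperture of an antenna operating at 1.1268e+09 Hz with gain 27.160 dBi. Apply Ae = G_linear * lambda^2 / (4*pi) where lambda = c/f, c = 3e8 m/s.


lambda = c / f = 3.0000e+08 / 1.1268e+09 = 0.2662407 m
G_linear = 10^(27.160/10) = 519.9960
Ae = G_linear * lambda^2 / (4*pi) = 519.9960 * 0.2662407^2 / (4*pi) = 2.933 m^2

2.933 m^2


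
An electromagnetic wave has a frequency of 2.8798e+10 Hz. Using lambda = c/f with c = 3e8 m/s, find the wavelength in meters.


lambda = c / f = 3.0000e+08 / 2.8798e+10 = 0.01042 m

0.01042 m


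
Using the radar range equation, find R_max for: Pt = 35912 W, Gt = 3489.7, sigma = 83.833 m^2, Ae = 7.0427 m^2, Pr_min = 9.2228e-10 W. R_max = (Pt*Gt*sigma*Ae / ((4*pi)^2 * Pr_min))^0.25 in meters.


R^4 = 35912*3489.7*83.833*7.0427 / ((4*pi)^2 * 9.2228e-10) = 5.080417e+17
R_max = 5.080417e+17^0.25 = 26698 m

26698 m


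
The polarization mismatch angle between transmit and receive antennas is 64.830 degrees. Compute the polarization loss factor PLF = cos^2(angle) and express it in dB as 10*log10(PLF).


PLF_linear = cos^2(64.830 deg) = 0.1808847
PLF_dB = 10 * log10(0.1808847) = -7.426 dB

-7.426 dB


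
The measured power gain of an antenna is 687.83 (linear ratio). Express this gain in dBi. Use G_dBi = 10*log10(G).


G_dBi = 10 * log10(687.83) = 28.37 dBi

28.37 dBi


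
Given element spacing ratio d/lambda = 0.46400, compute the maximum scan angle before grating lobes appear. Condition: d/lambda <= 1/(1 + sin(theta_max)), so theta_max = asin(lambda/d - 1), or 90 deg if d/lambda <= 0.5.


lambda/d - 1 = 1/0.46400 - 1 = 1.155172 >= 1
d/lambda <= 0.5, so the array can scan to endfire without grating lobes: theta_max = 90 deg

90 deg


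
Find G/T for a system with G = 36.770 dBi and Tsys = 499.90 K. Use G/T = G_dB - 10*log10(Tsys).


G/T = 36.770 - 10*log10(499.90) = 36.770 - 26.98883 = 9.781 dB/K

9.781 dB/K


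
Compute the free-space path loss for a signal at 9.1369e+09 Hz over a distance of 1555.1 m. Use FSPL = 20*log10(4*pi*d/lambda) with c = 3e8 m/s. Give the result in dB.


lambda = c / f = 3.0000e+08 / 9.1369e+09 = 0.03283389 m
FSPL = 20 * log10(4*pi*1555.1/0.03283389) = 115.5 dB

115.5 dB


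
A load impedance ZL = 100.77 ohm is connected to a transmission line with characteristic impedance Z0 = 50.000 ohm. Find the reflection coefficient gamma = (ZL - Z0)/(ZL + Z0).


gamma = (100.77 - 50.000) / (100.77 + 50.000) = 0.3367

0.3367


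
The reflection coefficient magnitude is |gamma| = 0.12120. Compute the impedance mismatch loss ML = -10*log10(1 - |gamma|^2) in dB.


ML = -10 * log10(1 - 0.12120^2) = -10 * log10(0.98531056) = 0.06427 dB

0.06427 dB


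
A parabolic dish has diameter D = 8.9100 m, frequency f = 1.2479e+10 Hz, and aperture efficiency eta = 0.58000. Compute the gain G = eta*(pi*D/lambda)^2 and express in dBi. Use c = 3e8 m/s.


lambda = c / f = 3.0000e+08 / 1.2479e+10 = 0.02404039 m
G_linear = 0.58000 * (pi * 8.9100 / 0.02404039)^2 = 786321.5
G_dBi = 10 * log10(786321.5) = 58.96 dBi

58.96 dBi


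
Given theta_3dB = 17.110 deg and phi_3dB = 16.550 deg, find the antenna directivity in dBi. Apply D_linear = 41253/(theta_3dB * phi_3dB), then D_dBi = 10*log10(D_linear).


D_linear = 41253 / (17.110 * 16.550) = 145.6825
D_dBi = 10 * log10(145.6825) = 21.63 dBi

21.63 dBi


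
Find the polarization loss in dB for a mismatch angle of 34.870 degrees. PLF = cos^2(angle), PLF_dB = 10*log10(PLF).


PLF_linear = cos^2(34.870 deg) = 0.6731404
PLF_dB = 10 * log10(0.6731404) = -1.719 dB

-1.719 dB


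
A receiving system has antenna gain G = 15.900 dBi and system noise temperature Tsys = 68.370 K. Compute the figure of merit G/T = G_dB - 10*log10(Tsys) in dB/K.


G/T = 15.900 - 10*log10(68.370) = 15.900 - 18.34866 = -2.449 dB/K

-2.449 dB/K


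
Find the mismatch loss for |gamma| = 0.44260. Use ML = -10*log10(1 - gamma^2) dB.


ML = -10 * log10(1 - 0.44260^2) = -10 * log10(0.80410524) = 0.9469 dB

0.9469 dB


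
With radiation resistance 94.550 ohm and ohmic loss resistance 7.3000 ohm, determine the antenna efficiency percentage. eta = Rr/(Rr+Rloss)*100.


eta = 94.550 / (94.550 + 7.3000) * 100 = 92.83%

92.83%


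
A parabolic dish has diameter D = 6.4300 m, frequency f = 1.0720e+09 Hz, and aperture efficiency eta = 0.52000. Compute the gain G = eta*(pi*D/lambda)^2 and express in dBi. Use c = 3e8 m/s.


lambda = c / f = 3.0000e+08 / 1.0720e+09 = 0.2798507 m
G_linear = 0.52000 * (pi * 6.4300 / 0.2798507)^2 = 2709.394
G_dBi = 10 * log10(2709.394) = 34.33 dBi

34.33 dBi


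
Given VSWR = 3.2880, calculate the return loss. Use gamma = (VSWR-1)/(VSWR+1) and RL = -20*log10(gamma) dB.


gamma = (3.2880 - 1) / (3.2880 + 1) = 0.5335821
RL = -20 * log10(0.5335821) = 5.456 dB

5.456 dB


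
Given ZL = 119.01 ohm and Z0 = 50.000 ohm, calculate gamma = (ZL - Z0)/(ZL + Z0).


gamma = (119.01 - 50.000) / (119.01 + 50.000) = 0.4083

0.4083


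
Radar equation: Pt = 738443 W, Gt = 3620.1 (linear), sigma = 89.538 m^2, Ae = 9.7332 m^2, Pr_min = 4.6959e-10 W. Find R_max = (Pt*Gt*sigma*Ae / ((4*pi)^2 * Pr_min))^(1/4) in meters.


R^4 = 738443*3620.1*89.538*9.7332 / ((4*pi)^2 * 4.6959e-10) = 3.141680e+19
R_max = 3.141680e+19^0.25 = 74867 m

74867 m


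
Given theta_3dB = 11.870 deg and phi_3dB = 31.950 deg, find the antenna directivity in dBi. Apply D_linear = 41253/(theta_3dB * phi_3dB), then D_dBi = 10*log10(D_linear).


D_linear = 41253 / (11.870 * 31.950) = 108.7762
D_dBi = 10 * log10(108.7762) = 20.37 dBi

20.37 dBi


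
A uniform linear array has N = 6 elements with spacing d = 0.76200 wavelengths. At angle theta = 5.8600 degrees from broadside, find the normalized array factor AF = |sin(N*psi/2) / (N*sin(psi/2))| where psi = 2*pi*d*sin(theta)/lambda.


psi = 2*pi*0.76200*sin(5.8600 deg) = 0.4888239 rad
AF = |sin(6*0.4888239/2) / (6*sin(0.4888239/2))| = 0.6850

0.6850


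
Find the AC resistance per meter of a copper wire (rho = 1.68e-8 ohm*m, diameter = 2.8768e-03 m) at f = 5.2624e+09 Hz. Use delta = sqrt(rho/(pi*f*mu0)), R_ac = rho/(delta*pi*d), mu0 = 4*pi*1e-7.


delta = sqrt(1.68e-8 / (pi * 5.2624e+09 * 4*pi*1e-7)) = 8.992550e-07 m
R_ac = 1.68e-8 / (8.992550e-07 * pi * 2.8768e-03) = 2.067 ohm/m

2.067 ohm/m


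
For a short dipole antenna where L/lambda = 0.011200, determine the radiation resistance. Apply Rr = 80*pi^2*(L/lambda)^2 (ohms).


Rr = 80 * pi^2 * (0.011200)^2 = 80 * 9.869604 * 1.254400e-04 = 0.09904 ohm

0.09904 ohm


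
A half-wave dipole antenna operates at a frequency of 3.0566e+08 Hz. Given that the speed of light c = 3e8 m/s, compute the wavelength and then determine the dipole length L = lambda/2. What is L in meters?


lambda = c / f = 3.0000e+08 / 3.0566e+08 = 0.9814827 m
L = lambda / 2 = 0.9814827 / 2 = 0.4907 m

0.4907 m


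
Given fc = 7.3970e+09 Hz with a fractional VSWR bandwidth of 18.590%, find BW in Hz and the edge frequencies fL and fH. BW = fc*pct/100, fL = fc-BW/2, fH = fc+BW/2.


BW = 7.3970e+09 * 18.590/100 = 1.375102e+09 Hz
fL = 7.3970e+09 - 1.375102e+09/2 = 6.709e+09 Hz
fH = 7.3970e+09 + 1.375102e+09/2 = 8.085e+09 Hz

BW=1.375e+09 Hz, fL=6.709e+09 Hz, fH=8.085e+09 Hz


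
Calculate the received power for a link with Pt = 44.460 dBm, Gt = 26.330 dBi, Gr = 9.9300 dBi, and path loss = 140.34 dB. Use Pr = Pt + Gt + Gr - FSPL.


Pr = 44.460 + 26.330 + 9.9300 - 140.34 = -59.62 dBm

-59.62 dBm


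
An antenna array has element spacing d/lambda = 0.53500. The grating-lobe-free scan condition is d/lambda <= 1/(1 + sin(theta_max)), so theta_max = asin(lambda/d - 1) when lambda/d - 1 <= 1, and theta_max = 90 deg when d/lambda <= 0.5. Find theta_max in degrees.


lambda/d - 1 = 1/0.53500 - 1 = 0.8691589
theta_max = asin(0.8691589) = 60.36 deg

60.36 deg


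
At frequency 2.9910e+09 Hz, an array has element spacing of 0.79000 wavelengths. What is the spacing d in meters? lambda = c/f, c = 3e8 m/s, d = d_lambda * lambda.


lambda = c / f = 3.0000e+08 / 2.9910e+09 = 0.1003009 m
d = 0.79000 * 0.1003009 = 0.07924 m

0.07924 m


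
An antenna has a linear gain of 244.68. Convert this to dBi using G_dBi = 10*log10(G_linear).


G_dBi = 10 * log10(244.68) = 23.89 dBi

23.89 dBi


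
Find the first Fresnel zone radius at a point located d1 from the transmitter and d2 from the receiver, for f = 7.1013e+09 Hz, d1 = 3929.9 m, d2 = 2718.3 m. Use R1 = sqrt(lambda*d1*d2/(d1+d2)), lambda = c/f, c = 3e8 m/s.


lambda = c / f = 3.0000e+08 / 7.1013e+09 = 0.04224579 m
R1 = sqrt(0.04224579 * 3929.9 * 2718.3 / (3929.9 + 2718.3)) = 8.239 m

8.239 m
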